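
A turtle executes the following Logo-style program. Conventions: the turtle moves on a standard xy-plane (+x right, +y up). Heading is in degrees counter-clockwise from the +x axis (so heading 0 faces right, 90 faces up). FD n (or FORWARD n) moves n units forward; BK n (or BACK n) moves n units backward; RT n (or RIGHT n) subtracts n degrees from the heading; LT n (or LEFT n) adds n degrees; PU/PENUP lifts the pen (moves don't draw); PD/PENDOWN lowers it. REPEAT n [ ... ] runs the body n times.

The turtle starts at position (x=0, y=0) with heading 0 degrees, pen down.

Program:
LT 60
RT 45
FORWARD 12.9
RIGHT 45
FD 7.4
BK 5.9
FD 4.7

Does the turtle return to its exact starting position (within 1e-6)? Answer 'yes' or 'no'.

Executing turtle program step by step:
Start: pos=(0,0), heading=0, pen down
LT 60: heading 0 -> 60
RT 45: heading 60 -> 15
FD 12.9: (0,0) -> (12.46,3.339) [heading=15, draw]
RT 45: heading 15 -> 330
FD 7.4: (12.46,3.339) -> (18.869,-0.361) [heading=330, draw]
BK 5.9: (18.869,-0.361) -> (13.759,2.589) [heading=330, draw]
FD 4.7: (13.759,2.589) -> (17.83,0.239) [heading=330, draw]
Final: pos=(17.83,0.239), heading=330, 4 segment(s) drawn

Start position: (0, 0)
Final position: (17.83, 0.239)
Distance = 17.831; >= 1e-6 -> NOT closed

Answer: no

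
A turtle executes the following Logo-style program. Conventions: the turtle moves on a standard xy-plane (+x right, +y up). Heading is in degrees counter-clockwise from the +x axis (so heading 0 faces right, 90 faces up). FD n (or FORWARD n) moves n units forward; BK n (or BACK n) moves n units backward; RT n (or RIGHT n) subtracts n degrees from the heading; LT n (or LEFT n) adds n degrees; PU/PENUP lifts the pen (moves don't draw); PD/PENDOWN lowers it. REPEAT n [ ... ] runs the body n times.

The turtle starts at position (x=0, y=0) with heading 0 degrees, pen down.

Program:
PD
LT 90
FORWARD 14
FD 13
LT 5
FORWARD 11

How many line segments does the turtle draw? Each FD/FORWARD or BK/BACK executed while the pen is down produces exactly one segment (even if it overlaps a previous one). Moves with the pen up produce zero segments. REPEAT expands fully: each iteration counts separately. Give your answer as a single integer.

Executing turtle program step by step:
Start: pos=(0,0), heading=0, pen down
PD: pen down
LT 90: heading 0 -> 90
FD 14: (0,0) -> (0,14) [heading=90, draw]
FD 13: (0,14) -> (0,27) [heading=90, draw]
LT 5: heading 90 -> 95
FD 11: (0,27) -> (-0.959,37.958) [heading=95, draw]
Final: pos=(-0.959,37.958), heading=95, 3 segment(s) drawn
Segments drawn: 3

Answer: 3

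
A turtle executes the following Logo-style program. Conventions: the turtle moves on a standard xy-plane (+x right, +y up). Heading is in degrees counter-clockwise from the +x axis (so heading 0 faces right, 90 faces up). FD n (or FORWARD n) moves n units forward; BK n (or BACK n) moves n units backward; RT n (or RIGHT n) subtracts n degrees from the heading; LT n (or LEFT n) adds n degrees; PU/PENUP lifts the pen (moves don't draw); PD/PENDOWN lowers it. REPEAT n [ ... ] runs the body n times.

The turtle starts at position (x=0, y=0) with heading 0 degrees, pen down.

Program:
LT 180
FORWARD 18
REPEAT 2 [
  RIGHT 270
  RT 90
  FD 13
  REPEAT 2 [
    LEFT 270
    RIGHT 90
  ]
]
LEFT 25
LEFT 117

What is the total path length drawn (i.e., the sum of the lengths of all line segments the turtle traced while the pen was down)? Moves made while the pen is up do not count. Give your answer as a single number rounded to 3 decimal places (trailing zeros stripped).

Answer: 44

Derivation:
Executing turtle program step by step:
Start: pos=(0,0), heading=0, pen down
LT 180: heading 0 -> 180
FD 18: (0,0) -> (-18,0) [heading=180, draw]
REPEAT 2 [
  -- iteration 1/2 --
  RT 270: heading 180 -> 270
  RT 90: heading 270 -> 180
  FD 13: (-18,0) -> (-31,0) [heading=180, draw]
  REPEAT 2 [
    -- iteration 1/2 --
    LT 270: heading 180 -> 90
    RT 90: heading 90 -> 0
    -- iteration 2/2 --
    LT 270: heading 0 -> 270
    RT 90: heading 270 -> 180
  ]
  -- iteration 2/2 --
  RT 270: heading 180 -> 270
  RT 90: heading 270 -> 180
  FD 13: (-31,0) -> (-44,0) [heading=180, draw]
  REPEAT 2 [
    -- iteration 1/2 --
    LT 270: heading 180 -> 90
    RT 90: heading 90 -> 0
    -- iteration 2/2 --
    LT 270: heading 0 -> 270
    RT 90: heading 270 -> 180
  ]
]
LT 25: heading 180 -> 205
LT 117: heading 205 -> 322
Final: pos=(-44,0), heading=322, 3 segment(s) drawn

Segment lengths:
  seg 1: (0,0) -> (-18,0), length = 18
  seg 2: (-18,0) -> (-31,0), length = 13
  seg 3: (-31,0) -> (-44,0), length = 13
Total = 44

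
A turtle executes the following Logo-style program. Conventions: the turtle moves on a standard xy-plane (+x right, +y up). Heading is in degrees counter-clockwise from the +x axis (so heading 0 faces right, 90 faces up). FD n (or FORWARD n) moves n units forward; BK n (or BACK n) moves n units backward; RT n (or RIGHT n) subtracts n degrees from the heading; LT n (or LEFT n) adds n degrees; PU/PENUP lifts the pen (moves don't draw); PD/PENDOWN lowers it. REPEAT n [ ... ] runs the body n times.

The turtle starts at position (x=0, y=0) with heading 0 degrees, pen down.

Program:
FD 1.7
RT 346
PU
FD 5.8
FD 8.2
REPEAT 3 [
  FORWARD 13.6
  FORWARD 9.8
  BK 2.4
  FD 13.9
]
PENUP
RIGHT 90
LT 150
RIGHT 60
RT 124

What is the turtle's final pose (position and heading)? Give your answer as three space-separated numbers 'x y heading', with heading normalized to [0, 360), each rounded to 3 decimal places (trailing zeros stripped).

Executing turtle program step by step:
Start: pos=(0,0), heading=0, pen down
FD 1.7: (0,0) -> (1.7,0) [heading=0, draw]
RT 346: heading 0 -> 14
PU: pen up
FD 5.8: (1.7,0) -> (7.328,1.403) [heading=14, move]
FD 8.2: (7.328,1.403) -> (15.284,3.387) [heading=14, move]
REPEAT 3 [
  -- iteration 1/3 --
  FD 13.6: (15.284,3.387) -> (28.48,6.677) [heading=14, move]
  FD 9.8: (28.48,6.677) -> (37.989,9.048) [heading=14, move]
  BK 2.4: (37.989,9.048) -> (35.66,8.467) [heading=14, move]
  FD 13.9: (35.66,8.467) -> (49.147,11.83) [heading=14, move]
  -- iteration 2/3 --
  FD 13.6: (49.147,11.83) -> (62.343,15.12) [heading=14, move]
  FD 9.8: (62.343,15.12) -> (71.852,17.491) [heading=14, move]
  BK 2.4: (71.852,17.491) -> (69.524,16.91) [heading=14, move]
  FD 13.9: (69.524,16.91) -> (83.011,20.273) [heading=14, move]
  -- iteration 3/3 --
  FD 13.6: (83.011,20.273) -> (96.207,23.563) [heading=14, move]
  FD 9.8: (96.207,23.563) -> (105.716,25.934) [heading=14, move]
  BK 2.4: (105.716,25.934) -> (103.387,25.353) [heading=14, move]
  FD 13.9: (103.387,25.353) -> (116.874,28.716) [heading=14, move]
]
PU: pen up
RT 90: heading 14 -> 284
LT 150: heading 284 -> 74
RT 60: heading 74 -> 14
RT 124: heading 14 -> 250
Final: pos=(116.874,28.716), heading=250, 1 segment(s) drawn

Answer: 116.874 28.716 250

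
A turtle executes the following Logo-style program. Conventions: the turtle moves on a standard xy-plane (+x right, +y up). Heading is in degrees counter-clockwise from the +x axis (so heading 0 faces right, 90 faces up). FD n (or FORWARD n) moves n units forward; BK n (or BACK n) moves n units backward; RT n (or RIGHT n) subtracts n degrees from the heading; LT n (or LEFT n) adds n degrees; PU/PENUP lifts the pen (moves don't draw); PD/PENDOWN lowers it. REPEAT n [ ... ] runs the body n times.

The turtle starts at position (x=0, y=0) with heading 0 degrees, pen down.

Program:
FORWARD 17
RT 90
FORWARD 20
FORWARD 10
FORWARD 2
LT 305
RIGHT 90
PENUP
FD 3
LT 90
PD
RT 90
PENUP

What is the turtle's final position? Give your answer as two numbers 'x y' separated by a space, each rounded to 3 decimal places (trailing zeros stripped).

Answer: 15.279 -29.543

Derivation:
Executing turtle program step by step:
Start: pos=(0,0), heading=0, pen down
FD 17: (0,0) -> (17,0) [heading=0, draw]
RT 90: heading 0 -> 270
FD 20: (17,0) -> (17,-20) [heading=270, draw]
FD 10: (17,-20) -> (17,-30) [heading=270, draw]
FD 2: (17,-30) -> (17,-32) [heading=270, draw]
LT 305: heading 270 -> 215
RT 90: heading 215 -> 125
PU: pen up
FD 3: (17,-32) -> (15.279,-29.543) [heading=125, move]
LT 90: heading 125 -> 215
PD: pen down
RT 90: heading 215 -> 125
PU: pen up
Final: pos=(15.279,-29.543), heading=125, 4 segment(s) drawn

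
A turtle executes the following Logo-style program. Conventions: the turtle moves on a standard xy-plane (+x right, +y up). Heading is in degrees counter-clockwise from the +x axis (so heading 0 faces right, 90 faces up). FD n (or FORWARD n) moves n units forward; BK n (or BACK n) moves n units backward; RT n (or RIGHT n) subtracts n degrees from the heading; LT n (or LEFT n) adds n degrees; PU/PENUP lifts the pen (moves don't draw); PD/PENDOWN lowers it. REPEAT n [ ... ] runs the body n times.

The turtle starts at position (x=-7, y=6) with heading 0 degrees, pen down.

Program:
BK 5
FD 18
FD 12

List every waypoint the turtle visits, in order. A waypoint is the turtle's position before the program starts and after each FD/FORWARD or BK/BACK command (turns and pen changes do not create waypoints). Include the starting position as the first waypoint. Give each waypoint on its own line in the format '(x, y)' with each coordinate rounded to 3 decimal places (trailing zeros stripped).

Answer: (-7, 6)
(-12, 6)
(6, 6)
(18, 6)

Derivation:
Executing turtle program step by step:
Start: pos=(-7,6), heading=0, pen down
BK 5: (-7,6) -> (-12,6) [heading=0, draw]
FD 18: (-12,6) -> (6,6) [heading=0, draw]
FD 12: (6,6) -> (18,6) [heading=0, draw]
Final: pos=(18,6), heading=0, 3 segment(s) drawn
Waypoints (4 total):
(-7, 6)
(-12, 6)
(6, 6)
(18, 6)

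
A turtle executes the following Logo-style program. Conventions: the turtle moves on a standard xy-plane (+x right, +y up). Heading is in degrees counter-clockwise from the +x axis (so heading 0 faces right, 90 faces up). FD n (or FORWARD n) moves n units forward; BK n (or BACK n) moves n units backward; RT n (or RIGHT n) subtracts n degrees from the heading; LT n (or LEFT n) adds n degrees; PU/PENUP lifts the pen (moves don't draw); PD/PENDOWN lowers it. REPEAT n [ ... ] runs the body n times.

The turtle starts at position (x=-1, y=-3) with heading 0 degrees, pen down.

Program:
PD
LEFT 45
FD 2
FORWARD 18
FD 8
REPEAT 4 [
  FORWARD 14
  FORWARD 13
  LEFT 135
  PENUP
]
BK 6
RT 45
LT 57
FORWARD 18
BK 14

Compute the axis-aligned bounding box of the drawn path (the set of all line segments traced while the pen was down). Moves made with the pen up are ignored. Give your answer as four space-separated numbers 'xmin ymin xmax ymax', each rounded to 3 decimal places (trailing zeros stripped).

Executing turtle program step by step:
Start: pos=(-1,-3), heading=0, pen down
PD: pen down
LT 45: heading 0 -> 45
FD 2: (-1,-3) -> (0.414,-1.586) [heading=45, draw]
FD 18: (0.414,-1.586) -> (13.142,11.142) [heading=45, draw]
FD 8: (13.142,11.142) -> (18.799,16.799) [heading=45, draw]
REPEAT 4 [
  -- iteration 1/4 --
  FD 14: (18.799,16.799) -> (28.698,26.698) [heading=45, draw]
  FD 13: (28.698,26.698) -> (37.891,35.891) [heading=45, draw]
  LT 135: heading 45 -> 180
  PU: pen up
  -- iteration 2/4 --
  FD 14: (37.891,35.891) -> (23.891,35.891) [heading=180, move]
  FD 13: (23.891,35.891) -> (10.891,35.891) [heading=180, move]
  LT 135: heading 180 -> 315
  PU: pen up
  -- iteration 3/4 --
  FD 14: (10.891,35.891) -> (20.79,25.991) [heading=315, move]
  FD 13: (20.79,25.991) -> (29.983,16.799) [heading=315, move]
  LT 135: heading 315 -> 90
  PU: pen up
  -- iteration 4/4 --
  FD 14: (29.983,16.799) -> (29.983,30.799) [heading=90, move]
  FD 13: (29.983,30.799) -> (29.983,43.799) [heading=90, move]
  LT 135: heading 90 -> 225
  PU: pen up
]
BK 6: (29.983,43.799) -> (34.225,48.042) [heading=225, move]
RT 45: heading 225 -> 180
LT 57: heading 180 -> 237
FD 18: (34.225,48.042) -> (24.422,32.946) [heading=237, move]
BK 14: (24.422,32.946) -> (32.047,44.687) [heading=237, move]
Final: pos=(32.047,44.687), heading=237, 5 segment(s) drawn

Segment endpoints: x in {-1, 0.414, 13.142, 18.799, 28.698, 37.891}, y in {-3, -1.586, 11.142, 16.799, 26.698, 35.891}
xmin=-1, ymin=-3, xmax=37.891, ymax=35.891

Answer: -1 -3 37.891 35.891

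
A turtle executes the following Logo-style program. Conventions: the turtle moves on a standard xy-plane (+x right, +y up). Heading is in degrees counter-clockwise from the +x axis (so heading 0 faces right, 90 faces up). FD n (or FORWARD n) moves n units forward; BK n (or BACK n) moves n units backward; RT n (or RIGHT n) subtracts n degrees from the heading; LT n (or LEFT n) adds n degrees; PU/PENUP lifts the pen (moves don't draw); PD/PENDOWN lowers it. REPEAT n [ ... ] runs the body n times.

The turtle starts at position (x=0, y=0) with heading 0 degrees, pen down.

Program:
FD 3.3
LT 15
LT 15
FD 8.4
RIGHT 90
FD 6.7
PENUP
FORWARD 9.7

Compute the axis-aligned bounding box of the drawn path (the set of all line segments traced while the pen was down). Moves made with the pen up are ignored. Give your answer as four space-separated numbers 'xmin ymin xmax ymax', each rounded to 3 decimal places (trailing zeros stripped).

Executing turtle program step by step:
Start: pos=(0,0), heading=0, pen down
FD 3.3: (0,0) -> (3.3,0) [heading=0, draw]
LT 15: heading 0 -> 15
LT 15: heading 15 -> 30
FD 8.4: (3.3,0) -> (10.575,4.2) [heading=30, draw]
RT 90: heading 30 -> 300
FD 6.7: (10.575,4.2) -> (13.925,-1.602) [heading=300, draw]
PU: pen up
FD 9.7: (13.925,-1.602) -> (18.775,-10.003) [heading=300, move]
Final: pos=(18.775,-10.003), heading=300, 3 segment(s) drawn

Segment endpoints: x in {0, 3.3, 10.575, 13.925}, y in {-1.602, 0, 4.2}
xmin=0, ymin=-1.602, xmax=13.925, ymax=4.2

Answer: 0 -1.602 13.925 4.2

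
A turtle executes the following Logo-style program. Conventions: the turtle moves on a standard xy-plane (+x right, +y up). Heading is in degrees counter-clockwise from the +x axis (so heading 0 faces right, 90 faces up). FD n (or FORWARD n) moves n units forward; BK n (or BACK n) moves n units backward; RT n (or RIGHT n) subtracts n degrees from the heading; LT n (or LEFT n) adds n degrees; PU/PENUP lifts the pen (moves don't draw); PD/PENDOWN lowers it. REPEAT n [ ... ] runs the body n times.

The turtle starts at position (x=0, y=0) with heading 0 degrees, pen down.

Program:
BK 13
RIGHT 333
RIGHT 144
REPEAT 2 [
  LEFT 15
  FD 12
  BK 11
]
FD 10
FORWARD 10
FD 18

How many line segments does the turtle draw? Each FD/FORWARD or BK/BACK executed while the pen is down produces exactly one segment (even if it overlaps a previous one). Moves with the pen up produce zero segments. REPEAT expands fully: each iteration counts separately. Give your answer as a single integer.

Executing turtle program step by step:
Start: pos=(0,0), heading=0, pen down
BK 13: (0,0) -> (-13,0) [heading=0, draw]
RT 333: heading 0 -> 27
RT 144: heading 27 -> 243
REPEAT 2 [
  -- iteration 1/2 --
  LT 15: heading 243 -> 258
  FD 12: (-13,0) -> (-15.495,-11.738) [heading=258, draw]
  BK 11: (-15.495,-11.738) -> (-13.208,-0.978) [heading=258, draw]
  -- iteration 2/2 --
  LT 15: heading 258 -> 273
  FD 12: (-13.208,-0.978) -> (-12.58,-12.962) [heading=273, draw]
  BK 11: (-12.58,-12.962) -> (-13.156,-1.977) [heading=273, draw]
]
FD 10: (-13.156,-1.977) -> (-12.632,-11.963) [heading=273, draw]
FD 10: (-12.632,-11.963) -> (-12.109,-21.949) [heading=273, draw]
FD 18: (-12.109,-21.949) -> (-11.167,-39.925) [heading=273, draw]
Final: pos=(-11.167,-39.925), heading=273, 8 segment(s) drawn
Segments drawn: 8

Answer: 8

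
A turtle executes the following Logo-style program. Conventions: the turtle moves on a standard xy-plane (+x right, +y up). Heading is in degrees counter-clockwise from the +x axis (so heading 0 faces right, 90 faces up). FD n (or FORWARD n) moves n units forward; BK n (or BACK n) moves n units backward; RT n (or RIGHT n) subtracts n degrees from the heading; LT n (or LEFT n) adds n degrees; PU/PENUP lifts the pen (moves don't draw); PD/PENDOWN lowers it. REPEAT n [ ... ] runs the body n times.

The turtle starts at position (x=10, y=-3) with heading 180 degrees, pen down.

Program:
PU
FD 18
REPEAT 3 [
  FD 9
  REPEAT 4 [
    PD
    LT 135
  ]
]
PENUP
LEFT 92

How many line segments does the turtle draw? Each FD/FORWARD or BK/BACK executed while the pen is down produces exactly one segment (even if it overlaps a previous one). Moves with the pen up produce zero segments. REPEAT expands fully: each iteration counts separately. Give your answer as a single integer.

Executing turtle program step by step:
Start: pos=(10,-3), heading=180, pen down
PU: pen up
FD 18: (10,-3) -> (-8,-3) [heading=180, move]
REPEAT 3 [
  -- iteration 1/3 --
  FD 9: (-8,-3) -> (-17,-3) [heading=180, move]
  REPEAT 4 [
    -- iteration 1/4 --
    PD: pen down
    LT 135: heading 180 -> 315
    -- iteration 2/4 --
    PD: pen down
    LT 135: heading 315 -> 90
    -- iteration 3/4 --
    PD: pen down
    LT 135: heading 90 -> 225
    -- iteration 4/4 --
    PD: pen down
    LT 135: heading 225 -> 0
  ]
  -- iteration 2/3 --
  FD 9: (-17,-3) -> (-8,-3) [heading=0, draw]
  REPEAT 4 [
    -- iteration 1/4 --
    PD: pen down
    LT 135: heading 0 -> 135
    -- iteration 2/4 --
    PD: pen down
    LT 135: heading 135 -> 270
    -- iteration 3/4 --
    PD: pen down
    LT 135: heading 270 -> 45
    -- iteration 4/4 --
    PD: pen down
    LT 135: heading 45 -> 180
  ]
  -- iteration 3/3 --
  FD 9: (-8,-3) -> (-17,-3) [heading=180, draw]
  REPEAT 4 [
    -- iteration 1/4 --
    PD: pen down
    LT 135: heading 180 -> 315
    -- iteration 2/4 --
    PD: pen down
    LT 135: heading 315 -> 90
    -- iteration 3/4 --
    PD: pen down
    LT 135: heading 90 -> 225
    -- iteration 4/4 --
    PD: pen down
    LT 135: heading 225 -> 0
  ]
]
PU: pen up
LT 92: heading 0 -> 92
Final: pos=(-17,-3), heading=92, 2 segment(s) drawn
Segments drawn: 2

Answer: 2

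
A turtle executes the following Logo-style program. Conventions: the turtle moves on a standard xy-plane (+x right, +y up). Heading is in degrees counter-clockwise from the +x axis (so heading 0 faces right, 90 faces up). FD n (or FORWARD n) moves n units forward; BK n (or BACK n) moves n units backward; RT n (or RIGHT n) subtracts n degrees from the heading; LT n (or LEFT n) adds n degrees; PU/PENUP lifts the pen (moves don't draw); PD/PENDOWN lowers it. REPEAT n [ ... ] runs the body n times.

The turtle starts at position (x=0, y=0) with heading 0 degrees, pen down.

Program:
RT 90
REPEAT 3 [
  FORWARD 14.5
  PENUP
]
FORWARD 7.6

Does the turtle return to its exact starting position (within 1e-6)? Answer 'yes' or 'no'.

Executing turtle program step by step:
Start: pos=(0,0), heading=0, pen down
RT 90: heading 0 -> 270
REPEAT 3 [
  -- iteration 1/3 --
  FD 14.5: (0,0) -> (0,-14.5) [heading=270, draw]
  PU: pen up
  -- iteration 2/3 --
  FD 14.5: (0,-14.5) -> (0,-29) [heading=270, move]
  PU: pen up
  -- iteration 3/3 --
  FD 14.5: (0,-29) -> (0,-43.5) [heading=270, move]
  PU: pen up
]
FD 7.6: (0,-43.5) -> (0,-51.1) [heading=270, move]
Final: pos=(0,-51.1), heading=270, 1 segment(s) drawn

Start position: (0, 0)
Final position: (0, -51.1)
Distance = 51.1; >= 1e-6 -> NOT closed

Answer: no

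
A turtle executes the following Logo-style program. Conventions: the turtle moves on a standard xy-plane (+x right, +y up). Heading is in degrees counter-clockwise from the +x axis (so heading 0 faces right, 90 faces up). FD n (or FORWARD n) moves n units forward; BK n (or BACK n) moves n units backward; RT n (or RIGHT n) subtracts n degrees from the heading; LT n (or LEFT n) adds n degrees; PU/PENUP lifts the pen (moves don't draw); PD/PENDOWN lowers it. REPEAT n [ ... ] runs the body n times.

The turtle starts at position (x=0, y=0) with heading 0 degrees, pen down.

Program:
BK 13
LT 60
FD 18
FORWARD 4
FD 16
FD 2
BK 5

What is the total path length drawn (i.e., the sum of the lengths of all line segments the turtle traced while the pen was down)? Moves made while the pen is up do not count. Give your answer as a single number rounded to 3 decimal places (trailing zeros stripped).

Answer: 58

Derivation:
Executing turtle program step by step:
Start: pos=(0,0), heading=0, pen down
BK 13: (0,0) -> (-13,0) [heading=0, draw]
LT 60: heading 0 -> 60
FD 18: (-13,0) -> (-4,15.588) [heading=60, draw]
FD 4: (-4,15.588) -> (-2,19.053) [heading=60, draw]
FD 16: (-2,19.053) -> (6,32.909) [heading=60, draw]
FD 2: (6,32.909) -> (7,34.641) [heading=60, draw]
BK 5: (7,34.641) -> (4.5,30.311) [heading=60, draw]
Final: pos=(4.5,30.311), heading=60, 6 segment(s) drawn

Segment lengths:
  seg 1: (0,0) -> (-13,0), length = 13
  seg 2: (-13,0) -> (-4,15.588), length = 18
  seg 3: (-4,15.588) -> (-2,19.053), length = 4
  seg 4: (-2,19.053) -> (6,32.909), length = 16
  seg 5: (6,32.909) -> (7,34.641), length = 2
  seg 6: (7,34.641) -> (4.5,30.311), length = 5
Total = 58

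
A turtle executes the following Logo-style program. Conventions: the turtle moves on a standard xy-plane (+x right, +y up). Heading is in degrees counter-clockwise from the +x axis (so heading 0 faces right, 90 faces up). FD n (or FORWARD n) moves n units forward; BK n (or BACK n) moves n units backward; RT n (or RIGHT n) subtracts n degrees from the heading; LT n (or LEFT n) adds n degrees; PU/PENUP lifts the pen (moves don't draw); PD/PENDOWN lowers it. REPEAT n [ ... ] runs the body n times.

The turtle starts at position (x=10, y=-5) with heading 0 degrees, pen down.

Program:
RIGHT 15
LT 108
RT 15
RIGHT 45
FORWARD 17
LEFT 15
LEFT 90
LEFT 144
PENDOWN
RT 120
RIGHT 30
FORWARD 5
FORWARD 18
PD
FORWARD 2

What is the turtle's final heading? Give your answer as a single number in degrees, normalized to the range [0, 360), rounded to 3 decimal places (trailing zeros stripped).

Executing turtle program step by step:
Start: pos=(10,-5), heading=0, pen down
RT 15: heading 0 -> 345
LT 108: heading 345 -> 93
RT 15: heading 93 -> 78
RT 45: heading 78 -> 33
FD 17: (10,-5) -> (24.257,4.259) [heading=33, draw]
LT 15: heading 33 -> 48
LT 90: heading 48 -> 138
LT 144: heading 138 -> 282
PD: pen down
RT 120: heading 282 -> 162
RT 30: heading 162 -> 132
FD 5: (24.257,4.259) -> (20.912,7.975) [heading=132, draw]
FD 18: (20.912,7.975) -> (8.867,21.351) [heading=132, draw]
PD: pen down
FD 2: (8.867,21.351) -> (7.529,22.837) [heading=132, draw]
Final: pos=(7.529,22.837), heading=132, 4 segment(s) drawn

Answer: 132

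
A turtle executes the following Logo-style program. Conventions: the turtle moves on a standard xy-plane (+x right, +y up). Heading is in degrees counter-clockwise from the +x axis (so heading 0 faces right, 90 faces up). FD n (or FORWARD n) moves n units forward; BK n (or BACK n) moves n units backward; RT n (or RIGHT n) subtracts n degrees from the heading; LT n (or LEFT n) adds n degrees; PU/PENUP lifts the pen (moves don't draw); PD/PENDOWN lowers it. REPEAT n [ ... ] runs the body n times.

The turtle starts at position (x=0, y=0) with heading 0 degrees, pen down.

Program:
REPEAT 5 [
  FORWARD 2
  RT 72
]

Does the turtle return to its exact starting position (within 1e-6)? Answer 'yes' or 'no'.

Answer: yes

Derivation:
Executing turtle program step by step:
Start: pos=(0,0), heading=0, pen down
REPEAT 5 [
  -- iteration 1/5 --
  FD 2: (0,0) -> (2,0) [heading=0, draw]
  RT 72: heading 0 -> 288
  -- iteration 2/5 --
  FD 2: (2,0) -> (2.618,-1.902) [heading=288, draw]
  RT 72: heading 288 -> 216
  -- iteration 3/5 --
  FD 2: (2.618,-1.902) -> (1,-3.078) [heading=216, draw]
  RT 72: heading 216 -> 144
  -- iteration 4/5 --
  FD 2: (1,-3.078) -> (-0.618,-1.902) [heading=144, draw]
  RT 72: heading 144 -> 72
  -- iteration 5/5 --
  FD 2: (-0.618,-1.902) -> (0,0) [heading=72, draw]
  RT 72: heading 72 -> 0
]
Final: pos=(0,0), heading=0, 5 segment(s) drawn

Start position: (0, 0)
Final position: (0, 0)
Distance = 0; < 1e-6 -> CLOSED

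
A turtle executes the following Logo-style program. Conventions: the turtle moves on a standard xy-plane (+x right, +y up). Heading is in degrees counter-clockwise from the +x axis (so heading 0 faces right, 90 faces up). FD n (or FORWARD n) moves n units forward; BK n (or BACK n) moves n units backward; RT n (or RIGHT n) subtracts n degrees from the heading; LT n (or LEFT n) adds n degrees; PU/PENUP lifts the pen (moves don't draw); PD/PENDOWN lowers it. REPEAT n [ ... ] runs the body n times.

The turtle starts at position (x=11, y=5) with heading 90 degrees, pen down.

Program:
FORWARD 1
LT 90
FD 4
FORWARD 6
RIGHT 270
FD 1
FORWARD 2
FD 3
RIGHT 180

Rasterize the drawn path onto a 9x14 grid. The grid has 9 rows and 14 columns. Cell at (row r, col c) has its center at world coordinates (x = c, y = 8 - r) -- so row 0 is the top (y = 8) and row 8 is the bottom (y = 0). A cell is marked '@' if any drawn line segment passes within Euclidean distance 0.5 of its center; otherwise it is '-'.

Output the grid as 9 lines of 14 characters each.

Segment 0: (11,5) -> (11,6)
Segment 1: (11,6) -> (7,6)
Segment 2: (7,6) -> (1,6)
Segment 3: (1,6) -> (1,5)
Segment 4: (1,5) -> (1,3)
Segment 5: (1,3) -> (1,0)

Answer: --------------
--------------
-@@@@@@@@@@@--
-@---------@--
-@------------
-@------------
-@------------
-@------------
-@------------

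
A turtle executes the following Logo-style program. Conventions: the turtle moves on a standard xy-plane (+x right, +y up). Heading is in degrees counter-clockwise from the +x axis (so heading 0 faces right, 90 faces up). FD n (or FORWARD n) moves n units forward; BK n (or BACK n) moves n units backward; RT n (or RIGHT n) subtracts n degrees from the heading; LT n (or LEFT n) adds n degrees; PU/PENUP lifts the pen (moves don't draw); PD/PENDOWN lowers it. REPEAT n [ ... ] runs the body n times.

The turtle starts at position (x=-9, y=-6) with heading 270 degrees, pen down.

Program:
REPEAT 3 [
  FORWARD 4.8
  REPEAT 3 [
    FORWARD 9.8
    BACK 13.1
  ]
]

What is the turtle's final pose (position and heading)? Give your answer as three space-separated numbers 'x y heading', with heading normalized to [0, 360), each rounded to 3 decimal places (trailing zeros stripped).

Executing turtle program step by step:
Start: pos=(-9,-6), heading=270, pen down
REPEAT 3 [
  -- iteration 1/3 --
  FD 4.8: (-9,-6) -> (-9,-10.8) [heading=270, draw]
  REPEAT 3 [
    -- iteration 1/3 --
    FD 9.8: (-9,-10.8) -> (-9,-20.6) [heading=270, draw]
    BK 13.1: (-9,-20.6) -> (-9,-7.5) [heading=270, draw]
    -- iteration 2/3 --
    FD 9.8: (-9,-7.5) -> (-9,-17.3) [heading=270, draw]
    BK 13.1: (-9,-17.3) -> (-9,-4.2) [heading=270, draw]
    -- iteration 3/3 --
    FD 9.8: (-9,-4.2) -> (-9,-14) [heading=270, draw]
    BK 13.1: (-9,-14) -> (-9,-0.9) [heading=270, draw]
  ]
  -- iteration 2/3 --
  FD 4.8: (-9,-0.9) -> (-9,-5.7) [heading=270, draw]
  REPEAT 3 [
    -- iteration 1/3 --
    FD 9.8: (-9,-5.7) -> (-9,-15.5) [heading=270, draw]
    BK 13.1: (-9,-15.5) -> (-9,-2.4) [heading=270, draw]
    -- iteration 2/3 --
    FD 9.8: (-9,-2.4) -> (-9,-12.2) [heading=270, draw]
    BK 13.1: (-9,-12.2) -> (-9,0.9) [heading=270, draw]
    -- iteration 3/3 --
    FD 9.8: (-9,0.9) -> (-9,-8.9) [heading=270, draw]
    BK 13.1: (-9,-8.9) -> (-9,4.2) [heading=270, draw]
  ]
  -- iteration 3/3 --
  FD 4.8: (-9,4.2) -> (-9,-0.6) [heading=270, draw]
  REPEAT 3 [
    -- iteration 1/3 --
    FD 9.8: (-9,-0.6) -> (-9,-10.4) [heading=270, draw]
    BK 13.1: (-9,-10.4) -> (-9,2.7) [heading=270, draw]
    -- iteration 2/3 --
    FD 9.8: (-9,2.7) -> (-9,-7.1) [heading=270, draw]
    BK 13.1: (-9,-7.1) -> (-9,6) [heading=270, draw]
    -- iteration 3/3 --
    FD 9.8: (-9,6) -> (-9,-3.8) [heading=270, draw]
    BK 13.1: (-9,-3.8) -> (-9,9.3) [heading=270, draw]
  ]
]
Final: pos=(-9,9.3), heading=270, 21 segment(s) drawn

Answer: -9 9.3 270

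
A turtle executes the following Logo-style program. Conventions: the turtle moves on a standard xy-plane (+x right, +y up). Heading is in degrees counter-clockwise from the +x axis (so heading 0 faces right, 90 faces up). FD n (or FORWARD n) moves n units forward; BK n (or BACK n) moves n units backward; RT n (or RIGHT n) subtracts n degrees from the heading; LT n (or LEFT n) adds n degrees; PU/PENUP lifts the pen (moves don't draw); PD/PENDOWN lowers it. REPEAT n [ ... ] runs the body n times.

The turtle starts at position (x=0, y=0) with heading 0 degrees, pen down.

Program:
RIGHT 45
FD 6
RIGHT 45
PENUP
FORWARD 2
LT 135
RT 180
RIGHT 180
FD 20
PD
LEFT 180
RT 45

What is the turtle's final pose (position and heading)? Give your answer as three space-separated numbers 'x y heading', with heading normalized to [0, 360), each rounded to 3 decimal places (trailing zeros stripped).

Answer: 18.385 7.899 180

Derivation:
Executing turtle program step by step:
Start: pos=(0,0), heading=0, pen down
RT 45: heading 0 -> 315
FD 6: (0,0) -> (4.243,-4.243) [heading=315, draw]
RT 45: heading 315 -> 270
PU: pen up
FD 2: (4.243,-4.243) -> (4.243,-6.243) [heading=270, move]
LT 135: heading 270 -> 45
RT 180: heading 45 -> 225
RT 180: heading 225 -> 45
FD 20: (4.243,-6.243) -> (18.385,7.899) [heading=45, move]
PD: pen down
LT 180: heading 45 -> 225
RT 45: heading 225 -> 180
Final: pos=(18.385,7.899), heading=180, 1 segment(s) drawn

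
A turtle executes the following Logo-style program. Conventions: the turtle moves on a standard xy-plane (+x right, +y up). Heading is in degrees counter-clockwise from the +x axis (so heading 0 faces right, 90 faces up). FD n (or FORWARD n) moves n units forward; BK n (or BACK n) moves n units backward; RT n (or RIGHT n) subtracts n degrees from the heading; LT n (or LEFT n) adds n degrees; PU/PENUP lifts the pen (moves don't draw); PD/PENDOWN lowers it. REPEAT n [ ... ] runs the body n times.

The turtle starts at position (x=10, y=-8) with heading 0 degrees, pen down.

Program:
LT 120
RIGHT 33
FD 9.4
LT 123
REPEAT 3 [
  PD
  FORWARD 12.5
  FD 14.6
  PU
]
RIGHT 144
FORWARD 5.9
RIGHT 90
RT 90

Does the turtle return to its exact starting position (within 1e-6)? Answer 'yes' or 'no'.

Answer: no

Derivation:
Executing turtle program step by step:
Start: pos=(10,-8), heading=0, pen down
LT 120: heading 0 -> 120
RT 33: heading 120 -> 87
FD 9.4: (10,-8) -> (10.492,1.387) [heading=87, draw]
LT 123: heading 87 -> 210
REPEAT 3 [
  -- iteration 1/3 --
  PD: pen down
  FD 12.5: (10.492,1.387) -> (-0.333,-4.863) [heading=210, draw]
  FD 14.6: (-0.333,-4.863) -> (-12.977,-12.163) [heading=210, draw]
  PU: pen up
  -- iteration 2/3 --
  PD: pen down
  FD 12.5: (-12.977,-12.163) -> (-23.803,-18.413) [heading=210, draw]
  FD 14.6: (-23.803,-18.413) -> (-36.447,-25.713) [heading=210, draw]
  PU: pen up
  -- iteration 3/3 --
  PD: pen down
  FD 12.5: (-36.447,-25.713) -> (-47.272,-31.963) [heading=210, draw]
  FD 14.6: (-47.272,-31.963) -> (-59.916,-39.263) [heading=210, draw]
  PU: pen up
]
RT 144: heading 210 -> 66
FD 5.9: (-59.916,-39.263) -> (-57.516,-33.873) [heading=66, move]
RT 90: heading 66 -> 336
RT 90: heading 336 -> 246
Final: pos=(-57.516,-33.873), heading=246, 7 segment(s) drawn

Start position: (10, -8)
Final position: (-57.516, -33.873)
Distance = 72.304; >= 1e-6 -> NOT closed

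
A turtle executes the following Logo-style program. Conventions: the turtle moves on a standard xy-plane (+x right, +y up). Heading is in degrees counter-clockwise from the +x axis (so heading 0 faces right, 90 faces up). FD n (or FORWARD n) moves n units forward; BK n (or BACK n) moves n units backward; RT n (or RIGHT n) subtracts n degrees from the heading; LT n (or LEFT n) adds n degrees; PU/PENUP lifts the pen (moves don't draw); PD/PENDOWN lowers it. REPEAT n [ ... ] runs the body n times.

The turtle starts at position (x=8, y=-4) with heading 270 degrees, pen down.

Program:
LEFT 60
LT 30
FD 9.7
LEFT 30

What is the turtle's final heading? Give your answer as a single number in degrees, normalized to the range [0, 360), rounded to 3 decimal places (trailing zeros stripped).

Executing turtle program step by step:
Start: pos=(8,-4), heading=270, pen down
LT 60: heading 270 -> 330
LT 30: heading 330 -> 0
FD 9.7: (8,-4) -> (17.7,-4) [heading=0, draw]
LT 30: heading 0 -> 30
Final: pos=(17.7,-4), heading=30, 1 segment(s) drawn

Answer: 30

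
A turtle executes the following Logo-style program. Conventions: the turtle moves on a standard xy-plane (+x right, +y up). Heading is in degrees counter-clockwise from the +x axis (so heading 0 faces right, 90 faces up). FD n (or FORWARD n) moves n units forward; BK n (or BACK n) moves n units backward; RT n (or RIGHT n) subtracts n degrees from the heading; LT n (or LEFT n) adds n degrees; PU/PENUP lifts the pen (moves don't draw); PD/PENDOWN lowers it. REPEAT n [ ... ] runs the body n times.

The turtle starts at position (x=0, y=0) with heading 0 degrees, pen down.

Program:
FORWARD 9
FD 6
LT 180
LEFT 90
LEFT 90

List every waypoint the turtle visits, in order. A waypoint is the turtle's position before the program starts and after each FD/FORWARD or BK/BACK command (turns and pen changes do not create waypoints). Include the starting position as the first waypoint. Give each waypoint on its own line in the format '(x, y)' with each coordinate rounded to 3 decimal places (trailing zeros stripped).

Executing turtle program step by step:
Start: pos=(0,0), heading=0, pen down
FD 9: (0,0) -> (9,0) [heading=0, draw]
FD 6: (9,0) -> (15,0) [heading=0, draw]
LT 180: heading 0 -> 180
LT 90: heading 180 -> 270
LT 90: heading 270 -> 0
Final: pos=(15,0), heading=0, 2 segment(s) drawn
Waypoints (3 total):
(0, 0)
(9, 0)
(15, 0)

Answer: (0, 0)
(9, 0)
(15, 0)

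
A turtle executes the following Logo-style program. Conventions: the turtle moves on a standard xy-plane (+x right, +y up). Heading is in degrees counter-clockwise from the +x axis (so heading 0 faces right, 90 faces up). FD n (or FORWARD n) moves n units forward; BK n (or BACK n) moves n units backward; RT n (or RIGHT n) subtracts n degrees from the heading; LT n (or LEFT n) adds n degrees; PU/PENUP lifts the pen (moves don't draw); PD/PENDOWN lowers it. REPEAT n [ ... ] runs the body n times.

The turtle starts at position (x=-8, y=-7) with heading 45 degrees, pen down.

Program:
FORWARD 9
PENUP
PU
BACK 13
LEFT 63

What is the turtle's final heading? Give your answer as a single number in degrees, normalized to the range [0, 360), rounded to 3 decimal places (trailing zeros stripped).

Answer: 108

Derivation:
Executing turtle program step by step:
Start: pos=(-8,-7), heading=45, pen down
FD 9: (-8,-7) -> (-1.636,-0.636) [heading=45, draw]
PU: pen up
PU: pen up
BK 13: (-1.636,-0.636) -> (-10.828,-9.828) [heading=45, move]
LT 63: heading 45 -> 108
Final: pos=(-10.828,-9.828), heading=108, 1 segment(s) drawn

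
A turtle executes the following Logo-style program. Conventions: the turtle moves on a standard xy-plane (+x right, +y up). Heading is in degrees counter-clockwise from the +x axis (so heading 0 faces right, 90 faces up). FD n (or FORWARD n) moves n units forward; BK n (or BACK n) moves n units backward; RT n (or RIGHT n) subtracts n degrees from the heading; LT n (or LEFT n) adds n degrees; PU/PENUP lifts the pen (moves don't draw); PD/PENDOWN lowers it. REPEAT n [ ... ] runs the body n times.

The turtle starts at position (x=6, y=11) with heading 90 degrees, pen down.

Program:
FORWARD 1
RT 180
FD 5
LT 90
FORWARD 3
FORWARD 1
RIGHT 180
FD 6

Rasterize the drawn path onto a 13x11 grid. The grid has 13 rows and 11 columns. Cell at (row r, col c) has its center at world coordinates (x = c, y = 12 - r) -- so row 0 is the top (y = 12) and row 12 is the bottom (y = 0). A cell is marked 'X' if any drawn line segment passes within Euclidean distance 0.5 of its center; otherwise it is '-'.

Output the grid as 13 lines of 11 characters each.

Answer: ------X----
------X----
------X----
------X----
------X----
----XXXXXXX
-----------
-----------
-----------
-----------
-----------
-----------
-----------

Derivation:
Segment 0: (6,11) -> (6,12)
Segment 1: (6,12) -> (6,7)
Segment 2: (6,7) -> (9,7)
Segment 3: (9,7) -> (10,7)
Segment 4: (10,7) -> (4,7)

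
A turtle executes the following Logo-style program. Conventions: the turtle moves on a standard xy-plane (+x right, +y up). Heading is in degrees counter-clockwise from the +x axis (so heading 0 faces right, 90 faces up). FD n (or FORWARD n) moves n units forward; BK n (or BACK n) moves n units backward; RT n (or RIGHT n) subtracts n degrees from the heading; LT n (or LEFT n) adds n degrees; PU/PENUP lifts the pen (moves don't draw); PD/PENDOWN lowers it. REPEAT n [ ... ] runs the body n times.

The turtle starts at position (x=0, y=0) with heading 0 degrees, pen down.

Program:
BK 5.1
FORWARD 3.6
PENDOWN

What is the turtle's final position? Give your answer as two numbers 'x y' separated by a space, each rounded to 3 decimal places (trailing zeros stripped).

Answer: -1.5 0

Derivation:
Executing turtle program step by step:
Start: pos=(0,0), heading=0, pen down
BK 5.1: (0,0) -> (-5.1,0) [heading=0, draw]
FD 3.6: (-5.1,0) -> (-1.5,0) [heading=0, draw]
PD: pen down
Final: pos=(-1.5,0), heading=0, 2 segment(s) drawn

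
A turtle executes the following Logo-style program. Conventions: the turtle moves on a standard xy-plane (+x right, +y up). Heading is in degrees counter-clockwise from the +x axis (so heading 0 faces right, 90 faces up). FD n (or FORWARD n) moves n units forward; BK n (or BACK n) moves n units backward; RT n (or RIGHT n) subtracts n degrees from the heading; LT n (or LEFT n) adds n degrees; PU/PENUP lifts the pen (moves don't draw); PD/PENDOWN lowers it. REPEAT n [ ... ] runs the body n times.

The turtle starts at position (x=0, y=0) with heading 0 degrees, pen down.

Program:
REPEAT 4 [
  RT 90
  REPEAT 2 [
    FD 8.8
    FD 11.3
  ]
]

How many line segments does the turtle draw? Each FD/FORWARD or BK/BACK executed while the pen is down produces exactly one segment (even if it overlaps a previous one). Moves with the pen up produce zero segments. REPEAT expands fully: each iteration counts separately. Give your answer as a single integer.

Executing turtle program step by step:
Start: pos=(0,0), heading=0, pen down
REPEAT 4 [
  -- iteration 1/4 --
  RT 90: heading 0 -> 270
  REPEAT 2 [
    -- iteration 1/2 --
    FD 8.8: (0,0) -> (0,-8.8) [heading=270, draw]
    FD 11.3: (0,-8.8) -> (0,-20.1) [heading=270, draw]
    -- iteration 2/2 --
    FD 8.8: (0,-20.1) -> (0,-28.9) [heading=270, draw]
    FD 11.3: (0,-28.9) -> (0,-40.2) [heading=270, draw]
  ]
  -- iteration 2/4 --
  RT 90: heading 270 -> 180
  REPEAT 2 [
    -- iteration 1/2 --
    FD 8.8: (0,-40.2) -> (-8.8,-40.2) [heading=180, draw]
    FD 11.3: (-8.8,-40.2) -> (-20.1,-40.2) [heading=180, draw]
    -- iteration 2/2 --
    FD 8.8: (-20.1,-40.2) -> (-28.9,-40.2) [heading=180, draw]
    FD 11.3: (-28.9,-40.2) -> (-40.2,-40.2) [heading=180, draw]
  ]
  -- iteration 3/4 --
  RT 90: heading 180 -> 90
  REPEAT 2 [
    -- iteration 1/2 --
    FD 8.8: (-40.2,-40.2) -> (-40.2,-31.4) [heading=90, draw]
    FD 11.3: (-40.2,-31.4) -> (-40.2,-20.1) [heading=90, draw]
    -- iteration 2/2 --
    FD 8.8: (-40.2,-20.1) -> (-40.2,-11.3) [heading=90, draw]
    FD 11.3: (-40.2,-11.3) -> (-40.2,0) [heading=90, draw]
  ]
  -- iteration 4/4 --
  RT 90: heading 90 -> 0
  REPEAT 2 [
    -- iteration 1/2 --
    FD 8.8: (-40.2,0) -> (-31.4,0) [heading=0, draw]
    FD 11.3: (-31.4,0) -> (-20.1,0) [heading=0, draw]
    -- iteration 2/2 --
    FD 8.8: (-20.1,0) -> (-11.3,0) [heading=0, draw]
    FD 11.3: (-11.3,0) -> (0,0) [heading=0, draw]
  ]
]
Final: pos=(0,0), heading=0, 16 segment(s) drawn
Segments drawn: 16

Answer: 16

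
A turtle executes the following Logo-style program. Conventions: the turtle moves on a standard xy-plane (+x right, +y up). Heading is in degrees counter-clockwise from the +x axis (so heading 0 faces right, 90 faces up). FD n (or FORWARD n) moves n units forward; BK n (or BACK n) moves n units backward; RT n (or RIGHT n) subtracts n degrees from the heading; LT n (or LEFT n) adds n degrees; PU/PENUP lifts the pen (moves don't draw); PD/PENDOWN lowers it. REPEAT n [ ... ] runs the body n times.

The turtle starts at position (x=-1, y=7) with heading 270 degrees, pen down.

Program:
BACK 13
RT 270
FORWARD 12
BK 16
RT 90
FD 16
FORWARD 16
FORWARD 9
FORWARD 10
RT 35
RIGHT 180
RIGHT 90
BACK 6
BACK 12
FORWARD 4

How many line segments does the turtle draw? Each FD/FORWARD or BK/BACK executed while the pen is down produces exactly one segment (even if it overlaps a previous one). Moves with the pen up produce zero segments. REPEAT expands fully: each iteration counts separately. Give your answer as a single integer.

Executing turtle program step by step:
Start: pos=(-1,7), heading=270, pen down
BK 13: (-1,7) -> (-1,20) [heading=270, draw]
RT 270: heading 270 -> 0
FD 12: (-1,20) -> (11,20) [heading=0, draw]
BK 16: (11,20) -> (-5,20) [heading=0, draw]
RT 90: heading 0 -> 270
FD 16: (-5,20) -> (-5,4) [heading=270, draw]
FD 16: (-5,4) -> (-5,-12) [heading=270, draw]
FD 9: (-5,-12) -> (-5,-21) [heading=270, draw]
FD 10: (-5,-21) -> (-5,-31) [heading=270, draw]
RT 35: heading 270 -> 235
RT 180: heading 235 -> 55
RT 90: heading 55 -> 325
BK 6: (-5,-31) -> (-9.915,-27.559) [heading=325, draw]
BK 12: (-9.915,-27.559) -> (-19.745,-20.676) [heading=325, draw]
FD 4: (-19.745,-20.676) -> (-16.468,-22.97) [heading=325, draw]
Final: pos=(-16.468,-22.97), heading=325, 10 segment(s) drawn
Segments drawn: 10

Answer: 10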